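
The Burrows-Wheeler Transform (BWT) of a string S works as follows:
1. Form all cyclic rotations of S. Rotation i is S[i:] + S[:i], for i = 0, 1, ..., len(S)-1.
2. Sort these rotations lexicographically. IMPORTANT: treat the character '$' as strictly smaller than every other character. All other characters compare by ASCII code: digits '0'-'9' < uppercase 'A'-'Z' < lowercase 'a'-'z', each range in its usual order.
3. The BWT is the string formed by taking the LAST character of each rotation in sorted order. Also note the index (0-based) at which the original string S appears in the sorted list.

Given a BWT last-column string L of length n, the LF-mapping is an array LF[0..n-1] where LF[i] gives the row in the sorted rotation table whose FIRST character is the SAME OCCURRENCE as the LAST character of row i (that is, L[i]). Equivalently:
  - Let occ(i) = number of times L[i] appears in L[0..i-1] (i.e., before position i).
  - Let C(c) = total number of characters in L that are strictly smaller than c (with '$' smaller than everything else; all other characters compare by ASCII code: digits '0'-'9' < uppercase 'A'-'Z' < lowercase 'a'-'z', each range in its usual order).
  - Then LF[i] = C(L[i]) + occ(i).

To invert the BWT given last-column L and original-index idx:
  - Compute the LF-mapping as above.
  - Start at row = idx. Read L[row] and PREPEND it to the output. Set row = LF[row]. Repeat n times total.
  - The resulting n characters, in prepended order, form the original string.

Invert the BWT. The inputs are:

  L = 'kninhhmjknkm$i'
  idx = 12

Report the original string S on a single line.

LF mapping: 6 11 3 12 1 2 9 5 7 13 8 10 0 4
Walk LF starting at row 12, prepending L[row]:
  step 1: row=12, L[12]='$', prepend. Next row=LF[12]=0
  step 2: row=0, L[0]='k', prepend. Next row=LF[0]=6
  step 3: row=6, L[6]='m', prepend. Next row=LF[6]=9
  step 4: row=9, L[9]='n', prepend. Next row=LF[9]=13
  step 5: row=13, L[13]='i', prepend. Next row=LF[13]=4
  step 6: row=4, L[4]='h', prepend. Next row=LF[4]=1
  step 7: row=1, L[1]='n', prepend. Next row=LF[1]=11
  step 8: row=11, L[11]='m', prepend. Next row=LF[11]=10
  step 9: row=10, L[10]='k', prepend. Next row=LF[10]=8
  step 10: row=8, L[8]='k', prepend. Next row=LF[8]=7
  step 11: row=7, L[7]='j', prepend. Next row=LF[7]=5
  step 12: row=5, L[5]='h', prepend. Next row=LF[5]=2
  step 13: row=2, L[2]='i', prepend. Next row=LF[2]=3
  step 14: row=3, L[3]='n', prepend. Next row=LF[3]=12
Reversed output: nihjkkmnhinmk$

Answer: nihjkkmnhinmk$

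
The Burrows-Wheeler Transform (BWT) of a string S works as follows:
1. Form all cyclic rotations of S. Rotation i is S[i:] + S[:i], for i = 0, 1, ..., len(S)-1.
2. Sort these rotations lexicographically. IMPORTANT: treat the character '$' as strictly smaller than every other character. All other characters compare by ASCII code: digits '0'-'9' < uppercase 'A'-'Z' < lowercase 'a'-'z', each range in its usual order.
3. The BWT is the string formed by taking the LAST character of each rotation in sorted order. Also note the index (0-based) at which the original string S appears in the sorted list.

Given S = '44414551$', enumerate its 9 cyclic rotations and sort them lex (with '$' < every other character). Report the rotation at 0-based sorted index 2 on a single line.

All 9 rotations (rotation i = S[i:]+S[:i]):
  rot[0] = 44414551$
  rot[1] = 4414551$4
  rot[2] = 414551$44
  rot[3] = 14551$444
  rot[4] = 4551$4441
  rot[5] = 551$44414
  rot[6] = 51$444145
  rot[7] = 1$4441455
  rot[8] = $44414551
Sorted (with $ < everything):
  sorted[0] = $44414551
  sorted[1] = 1$4441455
  sorted[2] = 14551$444
  sorted[3] = 414551$44
  sorted[4] = 4414551$4
  sorted[5] = 44414551$
  sorted[6] = 4551$4441
  sorted[7] = 51$444145
  sorted[8] = 551$44414
sorted[2] = 14551$444

Answer: 14551$444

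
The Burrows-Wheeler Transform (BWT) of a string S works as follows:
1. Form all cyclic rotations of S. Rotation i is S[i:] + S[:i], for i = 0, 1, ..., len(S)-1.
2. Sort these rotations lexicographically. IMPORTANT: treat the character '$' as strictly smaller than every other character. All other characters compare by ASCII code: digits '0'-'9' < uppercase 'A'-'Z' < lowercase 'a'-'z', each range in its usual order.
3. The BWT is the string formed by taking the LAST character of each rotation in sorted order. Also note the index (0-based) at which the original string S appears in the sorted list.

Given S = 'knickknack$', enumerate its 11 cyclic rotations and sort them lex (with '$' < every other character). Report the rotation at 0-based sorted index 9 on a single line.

All 11 rotations (rotation i = S[i:]+S[:i]):
  rot[0] = knickknack$
  rot[1] = nickknack$k
  rot[2] = ickknack$kn
  rot[3] = ckknack$kni
  rot[4] = kknack$knic
  rot[5] = knack$knick
  rot[6] = nack$knickk
  rot[7] = ack$knickkn
  rot[8] = ck$knickkna
  rot[9] = k$knickknac
  rot[10] = $knickknack
Sorted (with $ < everything):
  sorted[0] = $knickknack
  sorted[1] = ack$knickkn
  sorted[2] = ck$knickkna
  sorted[3] = ckknack$kni
  sorted[4] = ickknack$kn
  sorted[5] = k$knickknac
  sorted[6] = kknack$knic
  sorted[7] = knack$knick
  sorted[8] = knickknack$
  sorted[9] = nack$knickk
  sorted[10] = nickknack$k
sorted[9] = nack$knickk

Answer: nack$knickk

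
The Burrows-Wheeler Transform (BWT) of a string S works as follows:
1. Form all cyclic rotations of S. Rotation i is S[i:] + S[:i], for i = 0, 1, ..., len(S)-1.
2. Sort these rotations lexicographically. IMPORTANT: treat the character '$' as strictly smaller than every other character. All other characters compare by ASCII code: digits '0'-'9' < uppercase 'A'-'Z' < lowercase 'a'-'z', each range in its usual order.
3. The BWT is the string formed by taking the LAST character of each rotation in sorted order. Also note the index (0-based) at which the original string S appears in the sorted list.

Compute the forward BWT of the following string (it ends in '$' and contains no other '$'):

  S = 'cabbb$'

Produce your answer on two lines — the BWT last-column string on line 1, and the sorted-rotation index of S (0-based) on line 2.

All 6 rotations (rotation i = S[i:]+S[:i]):
  rot[0] = cabbb$
  rot[1] = abbb$c
  rot[2] = bbb$ca
  rot[3] = bb$cab
  rot[4] = b$cabb
  rot[5] = $cabbb
Sorted (with $ < everything):
  sorted[0] = $cabbb  (last char: 'b')
  sorted[1] = abbb$c  (last char: 'c')
  sorted[2] = b$cabb  (last char: 'b')
  sorted[3] = bb$cab  (last char: 'b')
  sorted[4] = bbb$ca  (last char: 'a')
  sorted[5] = cabbb$  (last char: '$')
Last column: bcbba$
Original string S is at sorted index 5

Answer: bcbba$
5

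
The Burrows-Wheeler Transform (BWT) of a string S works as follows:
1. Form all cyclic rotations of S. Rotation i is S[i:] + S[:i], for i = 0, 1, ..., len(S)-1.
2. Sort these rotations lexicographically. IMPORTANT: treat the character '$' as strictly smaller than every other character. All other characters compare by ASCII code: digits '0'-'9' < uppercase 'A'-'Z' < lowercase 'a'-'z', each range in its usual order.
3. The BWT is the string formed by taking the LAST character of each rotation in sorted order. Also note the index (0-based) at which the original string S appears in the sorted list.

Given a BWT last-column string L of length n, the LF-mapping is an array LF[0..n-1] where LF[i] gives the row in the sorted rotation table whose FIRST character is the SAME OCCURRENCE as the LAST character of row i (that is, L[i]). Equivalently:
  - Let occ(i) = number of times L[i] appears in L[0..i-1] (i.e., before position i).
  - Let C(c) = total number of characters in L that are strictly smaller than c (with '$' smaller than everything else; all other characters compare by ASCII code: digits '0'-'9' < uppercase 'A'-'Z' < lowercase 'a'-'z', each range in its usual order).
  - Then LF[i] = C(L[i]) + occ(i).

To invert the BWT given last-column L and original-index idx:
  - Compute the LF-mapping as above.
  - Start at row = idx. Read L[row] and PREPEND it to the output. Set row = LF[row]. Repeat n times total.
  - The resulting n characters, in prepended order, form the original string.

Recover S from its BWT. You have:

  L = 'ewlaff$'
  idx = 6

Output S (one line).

LF mapping: 2 6 5 1 3 4 0
Walk LF starting at row 6, prepending L[row]:
  step 1: row=6, L[6]='$', prepend. Next row=LF[6]=0
  step 2: row=0, L[0]='e', prepend. Next row=LF[0]=2
  step 3: row=2, L[2]='l', prepend. Next row=LF[2]=5
  step 4: row=5, L[5]='f', prepend. Next row=LF[5]=4
  step 5: row=4, L[4]='f', prepend. Next row=LF[4]=3
  step 6: row=3, L[3]='a', prepend. Next row=LF[3]=1
  step 7: row=1, L[1]='w', prepend. Next row=LF[1]=6
Reversed output: waffle$

Answer: waffle$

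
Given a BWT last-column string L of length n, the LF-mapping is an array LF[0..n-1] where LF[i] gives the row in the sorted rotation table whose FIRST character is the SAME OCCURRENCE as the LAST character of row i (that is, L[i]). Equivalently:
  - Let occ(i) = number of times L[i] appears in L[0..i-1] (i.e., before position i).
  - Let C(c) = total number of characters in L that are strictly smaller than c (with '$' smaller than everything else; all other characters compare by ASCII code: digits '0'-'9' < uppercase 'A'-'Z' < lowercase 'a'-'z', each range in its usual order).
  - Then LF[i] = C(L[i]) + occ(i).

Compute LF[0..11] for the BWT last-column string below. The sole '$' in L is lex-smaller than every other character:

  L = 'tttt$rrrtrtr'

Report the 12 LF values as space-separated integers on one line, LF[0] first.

Char counts: '$':1, 'r':5, 't':6
C (first-col start): C('$')=0, C('r')=1, C('t')=6
L[0]='t': occ=0, LF[0]=C('t')+0=6+0=6
L[1]='t': occ=1, LF[1]=C('t')+1=6+1=7
L[2]='t': occ=2, LF[2]=C('t')+2=6+2=8
L[3]='t': occ=3, LF[3]=C('t')+3=6+3=9
L[4]='$': occ=0, LF[4]=C('$')+0=0+0=0
L[5]='r': occ=0, LF[5]=C('r')+0=1+0=1
L[6]='r': occ=1, LF[6]=C('r')+1=1+1=2
L[7]='r': occ=2, LF[7]=C('r')+2=1+2=3
L[8]='t': occ=4, LF[8]=C('t')+4=6+4=10
L[9]='r': occ=3, LF[9]=C('r')+3=1+3=4
L[10]='t': occ=5, LF[10]=C('t')+5=6+5=11
L[11]='r': occ=4, LF[11]=C('r')+4=1+4=5

Answer: 6 7 8 9 0 1 2 3 10 4 11 5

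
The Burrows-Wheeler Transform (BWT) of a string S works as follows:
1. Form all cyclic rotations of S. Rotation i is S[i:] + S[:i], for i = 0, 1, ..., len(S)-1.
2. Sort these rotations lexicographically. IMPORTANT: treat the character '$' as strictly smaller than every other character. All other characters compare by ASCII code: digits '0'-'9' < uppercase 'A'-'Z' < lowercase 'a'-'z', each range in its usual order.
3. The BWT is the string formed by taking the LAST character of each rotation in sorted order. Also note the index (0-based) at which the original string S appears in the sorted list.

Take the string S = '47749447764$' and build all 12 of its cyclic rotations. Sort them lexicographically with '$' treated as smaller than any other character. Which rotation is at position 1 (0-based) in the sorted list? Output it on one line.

All 12 rotations (rotation i = S[i:]+S[:i]):
  rot[0] = 47749447764$
  rot[1] = 7749447764$4
  rot[2] = 749447764$47
  rot[3] = 49447764$477
  rot[4] = 9447764$4774
  rot[5] = 447764$47749
  rot[6] = 47764$477494
  rot[7] = 7764$4774944
  rot[8] = 764$47749447
  rot[9] = 64$477494477
  rot[10] = 4$4774944776
  rot[11] = $47749447764
Sorted (with $ < everything):
  sorted[0] = $47749447764
  sorted[1] = 4$4774944776
  sorted[2] = 447764$47749
  sorted[3] = 47749447764$
  sorted[4] = 47764$477494
  sorted[5] = 49447764$477
  sorted[6] = 64$477494477
  sorted[7] = 749447764$47
  sorted[8] = 764$47749447
  sorted[9] = 7749447764$4
  sorted[10] = 7764$4774944
  sorted[11] = 9447764$4774
sorted[1] = 4$4774944776

Answer: 4$4774944776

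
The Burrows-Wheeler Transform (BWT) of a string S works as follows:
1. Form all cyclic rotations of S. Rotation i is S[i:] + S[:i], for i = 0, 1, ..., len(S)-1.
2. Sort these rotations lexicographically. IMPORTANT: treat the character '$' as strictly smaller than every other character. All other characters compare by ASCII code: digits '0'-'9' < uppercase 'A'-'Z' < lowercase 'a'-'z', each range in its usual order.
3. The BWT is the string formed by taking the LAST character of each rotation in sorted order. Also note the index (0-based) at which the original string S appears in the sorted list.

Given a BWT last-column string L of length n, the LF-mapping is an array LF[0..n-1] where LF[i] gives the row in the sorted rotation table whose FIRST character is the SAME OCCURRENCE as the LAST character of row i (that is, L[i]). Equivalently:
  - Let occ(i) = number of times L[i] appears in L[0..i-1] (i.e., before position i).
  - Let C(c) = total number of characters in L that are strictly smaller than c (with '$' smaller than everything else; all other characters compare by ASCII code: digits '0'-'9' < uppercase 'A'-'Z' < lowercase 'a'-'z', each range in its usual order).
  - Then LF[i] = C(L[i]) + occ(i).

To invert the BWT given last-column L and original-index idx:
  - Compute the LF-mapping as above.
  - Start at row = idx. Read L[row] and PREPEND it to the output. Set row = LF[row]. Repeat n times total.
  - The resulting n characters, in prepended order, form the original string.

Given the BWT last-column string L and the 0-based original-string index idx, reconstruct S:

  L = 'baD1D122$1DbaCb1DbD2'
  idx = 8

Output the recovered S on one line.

Answer: CDba11D1222bbDD1aDb$

Derivation:
LF mapping: 16 14 9 1 10 2 5 6 0 3 11 17 15 8 18 4 12 19 13 7
Walk LF starting at row 8, prepending L[row]:
  step 1: row=8, L[8]='$', prepend. Next row=LF[8]=0
  step 2: row=0, L[0]='b', prepend. Next row=LF[0]=16
  step 3: row=16, L[16]='D', prepend. Next row=LF[16]=12
  step 4: row=12, L[12]='a', prepend. Next row=LF[12]=15
  step 5: row=15, L[15]='1', prepend. Next row=LF[15]=4
  step 6: row=4, L[4]='D', prepend. Next row=LF[4]=10
  step 7: row=10, L[10]='D', prepend. Next row=LF[10]=11
  step 8: row=11, L[11]='b', prepend. Next row=LF[11]=17
  step 9: row=17, L[17]='b', prepend. Next row=LF[17]=19
  step 10: row=19, L[19]='2', prepend. Next row=LF[19]=7
  step 11: row=7, L[7]='2', prepend. Next row=LF[7]=6
  step 12: row=6, L[6]='2', prepend. Next row=LF[6]=5
  step 13: row=5, L[5]='1', prepend. Next row=LF[5]=2
  step 14: row=2, L[2]='D', prepend. Next row=LF[2]=9
  step 15: row=9, L[9]='1', prepend. Next row=LF[9]=3
  step 16: row=3, L[3]='1', prepend. Next row=LF[3]=1
  step 17: row=1, L[1]='a', prepend. Next row=LF[1]=14
  step 18: row=14, L[14]='b', prepend. Next row=LF[14]=18
  step 19: row=18, L[18]='D', prepend. Next row=LF[18]=13
  step 20: row=13, L[13]='C', prepend. Next row=LF[13]=8
Reversed output: CDba11D1222bbDD1aDb$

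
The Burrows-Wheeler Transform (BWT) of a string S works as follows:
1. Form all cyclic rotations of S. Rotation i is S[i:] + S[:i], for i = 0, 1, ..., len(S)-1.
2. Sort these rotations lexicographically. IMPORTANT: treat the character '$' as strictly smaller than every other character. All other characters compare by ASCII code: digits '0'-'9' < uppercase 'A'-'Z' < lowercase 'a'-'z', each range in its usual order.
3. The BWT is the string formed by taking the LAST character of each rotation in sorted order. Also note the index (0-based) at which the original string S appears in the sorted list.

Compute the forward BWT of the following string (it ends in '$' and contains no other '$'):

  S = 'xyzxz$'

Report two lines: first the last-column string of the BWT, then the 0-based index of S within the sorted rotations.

Answer: z$zxxy
1

Derivation:
All 6 rotations (rotation i = S[i:]+S[:i]):
  rot[0] = xyzxz$
  rot[1] = yzxz$x
  rot[2] = zxz$xy
  rot[3] = xz$xyz
  rot[4] = z$xyzx
  rot[5] = $xyzxz
Sorted (with $ < everything):
  sorted[0] = $xyzxz  (last char: 'z')
  sorted[1] = xyzxz$  (last char: '$')
  sorted[2] = xz$xyz  (last char: 'z')
  sorted[3] = yzxz$x  (last char: 'x')
  sorted[4] = z$xyzx  (last char: 'x')
  sorted[5] = zxz$xy  (last char: 'y')
Last column: z$zxxy
Original string S is at sorted index 1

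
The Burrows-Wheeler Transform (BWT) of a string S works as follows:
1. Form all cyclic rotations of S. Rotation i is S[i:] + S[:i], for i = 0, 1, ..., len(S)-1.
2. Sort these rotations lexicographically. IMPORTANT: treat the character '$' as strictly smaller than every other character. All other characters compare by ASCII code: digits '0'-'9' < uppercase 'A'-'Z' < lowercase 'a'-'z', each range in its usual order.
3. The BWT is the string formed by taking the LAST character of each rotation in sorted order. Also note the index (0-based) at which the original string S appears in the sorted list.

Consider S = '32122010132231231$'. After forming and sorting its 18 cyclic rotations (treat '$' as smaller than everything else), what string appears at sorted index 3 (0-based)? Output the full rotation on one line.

All 18 rotations (rotation i = S[i:]+S[:i]):
  rot[0] = 32122010132231231$
  rot[1] = 2122010132231231$3
  rot[2] = 122010132231231$32
  rot[3] = 22010132231231$321
  rot[4] = 2010132231231$3212
  rot[5] = 010132231231$32122
  rot[6] = 10132231231$321220
  rot[7] = 0132231231$3212201
  rot[8] = 132231231$32122010
  rot[9] = 32231231$321220101
  rot[10] = 2231231$3212201013
  rot[11] = 231231$32122010132
  rot[12] = 31231$321220101322
  rot[13] = 1231$3212201013223
  rot[14] = 231$32122010132231
  rot[15] = 31$321220101322312
  rot[16] = 1$3212201013223123
  rot[17] = $32122010132231231
Sorted (with $ < everything):
  sorted[0] = $32122010132231231
  sorted[1] = 010132231231$32122
  sorted[2] = 0132231231$3212201
  sorted[3] = 1$3212201013223123
  sorted[4] = 10132231231$321220
  sorted[5] = 122010132231231$32
  sorted[6] = 1231$3212201013223
  sorted[7] = 132231231$32122010
  sorted[8] = 2010132231231$3212
  sorted[9] = 2122010132231231$3
  sorted[10] = 22010132231231$321
  sorted[11] = 2231231$3212201013
  sorted[12] = 231$32122010132231
  sorted[13] = 231231$32122010132
  sorted[14] = 31$321220101322312
  sorted[15] = 31231$321220101322
  sorted[16] = 32122010132231231$
  sorted[17] = 32231231$321220101
sorted[3] = 1$3212201013223123

Answer: 1$3212201013223123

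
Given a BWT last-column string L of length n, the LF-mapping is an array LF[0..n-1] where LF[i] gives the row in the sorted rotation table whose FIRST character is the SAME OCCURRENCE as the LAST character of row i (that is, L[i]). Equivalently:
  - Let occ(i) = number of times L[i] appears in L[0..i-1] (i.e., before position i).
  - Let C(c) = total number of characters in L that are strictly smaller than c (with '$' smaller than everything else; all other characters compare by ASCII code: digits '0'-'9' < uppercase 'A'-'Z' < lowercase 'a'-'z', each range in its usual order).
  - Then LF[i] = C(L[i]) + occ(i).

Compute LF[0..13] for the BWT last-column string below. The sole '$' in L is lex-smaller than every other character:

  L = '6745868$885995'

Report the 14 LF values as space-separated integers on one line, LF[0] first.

Answer: 5 7 1 2 8 6 9 0 10 11 3 12 13 4

Derivation:
Char counts: '$':1, '4':1, '5':3, '6':2, '7':1, '8':4, '9':2
C (first-col start): C('$')=0, C('4')=1, C('5')=2, C('6')=5, C('7')=7, C('8')=8, C('9')=12
L[0]='6': occ=0, LF[0]=C('6')+0=5+0=5
L[1]='7': occ=0, LF[1]=C('7')+0=7+0=7
L[2]='4': occ=0, LF[2]=C('4')+0=1+0=1
L[3]='5': occ=0, LF[3]=C('5')+0=2+0=2
L[4]='8': occ=0, LF[4]=C('8')+0=8+0=8
L[5]='6': occ=1, LF[5]=C('6')+1=5+1=6
L[6]='8': occ=1, LF[6]=C('8')+1=8+1=9
L[7]='$': occ=0, LF[7]=C('$')+0=0+0=0
L[8]='8': occ=2, LF[8]=C('8')+2=8+2=10
L[9]='8': occ=3, LF[9]=C('8')+3=8+3=11
L[10]='5': occ=1, LF[10]=C('5')+1=2+1=3
L[11]='9': occ=0, LF[11]=C('9')+0=12+0=12
L[12]='9': occ=1, LF[12]=C('9')+1=12+1=13
L[13]='5': occ=2, LF[13]=C('5')+2=2+2=4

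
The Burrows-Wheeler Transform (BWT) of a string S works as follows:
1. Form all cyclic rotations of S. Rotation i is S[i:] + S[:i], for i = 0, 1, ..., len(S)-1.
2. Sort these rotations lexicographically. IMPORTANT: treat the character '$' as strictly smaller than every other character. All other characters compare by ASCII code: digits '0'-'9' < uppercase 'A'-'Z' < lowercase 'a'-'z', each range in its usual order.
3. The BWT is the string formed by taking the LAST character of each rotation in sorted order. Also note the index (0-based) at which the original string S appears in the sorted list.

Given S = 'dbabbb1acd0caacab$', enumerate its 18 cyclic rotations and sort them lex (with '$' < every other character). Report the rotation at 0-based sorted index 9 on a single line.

All 18 rotations (rotation i = S[i:]+S[:i]):
  rot[0] = dbabbb1acd0caacab$
  rot[1] = babbb1acd0caacab$d
  rot[2] = abbb1acd0caacab$db
  rot[3] = bbb1acd0caacab$dba
  rot[4] = bb1acd0caacab$dbab
  rot[5] = b1acd0caacab$dbabb
  rot[6] = 1acd0caacab$dbabbb
  rot[7] = acd0caacab$dbabbb1
  rot[8] = cd0caacab$dbabbb1a
  rot[9] = d0caacab$dbabbb1ac
  rot[10] = 0caacab$dbabbb1acd
  rot[11] = caacab$dbabbb1acd0
  rot[12] = aacab$dbabbb1acd0c
  rot[13] = acab$dbabbb1acd0ca
  rot[14] = cab$dbabbb1acd0caa
  rot[15] = ab$dbabbb1acd0caac
  rot[16] = b$dbabbb1acd0caaca
  rot[17] = $dbabbb1acd0caacab
Sorted (with $ < everything):
  sorted[0] = $dbabbb1acd0caacab
  sorted[1] = 0caacab$dbabbb1acd
  sorted[2] = 1acd0caacab$dbabbb
  sorted[3] = aacab$dbabbb1acd0c
  sorted[4] = ab$dbabbb1acd0caac
  sorted[5] = abbb1acd0caacab$db
  sorted[6] = acab$dbabbb1acd0ca
  sorted[7] = acd0caacab$dbabbb1
  sorted[8] = b$dbabbb1acd0caaca
  sorted[9] = b1acd0caacab$dbabb
  sorted[10] = babbb1acd0caacab$d
  sorted[11] = bb1acd0caacab$dbab
  sorted[12] = bbb1acd0caacab$dba
  sorted[13] = caacab$dbabbb1acd0
  sorted[14] = cab$dbabbb1acd0caa
  sorted[15] = cd0caacab$dbabbb1a
  sorted[16] = d0caacab$dbabbb1ac
  sorted[17] = dbabbb1acd0caacab$
sorted[9] = b1acd0caacab$dbabb

Answer: b1acd0caacab$dbabb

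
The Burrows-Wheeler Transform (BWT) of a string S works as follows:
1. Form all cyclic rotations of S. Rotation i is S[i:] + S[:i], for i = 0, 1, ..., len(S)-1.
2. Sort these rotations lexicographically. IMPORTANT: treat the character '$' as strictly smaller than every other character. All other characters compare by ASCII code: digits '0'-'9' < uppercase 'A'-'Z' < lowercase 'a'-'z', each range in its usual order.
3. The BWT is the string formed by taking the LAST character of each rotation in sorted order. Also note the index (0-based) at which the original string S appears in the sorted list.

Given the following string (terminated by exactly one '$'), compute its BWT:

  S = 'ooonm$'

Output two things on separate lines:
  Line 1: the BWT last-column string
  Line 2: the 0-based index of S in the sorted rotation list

Answer: mnooo$
5

Derivation:
All 6 rotations (rotation i = S[i:]+S[:i]):
  rot[0] = ooonm$
  rot[1] = oonm$o
  rot[2] = onm$oo
  rot[3] = nm$ooo
  rot[4] = m$ooon
  rot[5] = $ooonm
Sorted (with $ < everything):
  sorted[0] = $ooonm  (last char: 'm')
  sorted[1] = m$ooon  (last char: 'n')
  sorted[2] = nm$ooo  (last char: 'o')
  sorted[3] = onm$oo  (last char: 'o')
  sorted[4] = oonm$o  (last char: 'o')
  sorted[5] = ooonm$  (last char: '$')
Last column: mnooo$
Original string S is at sorted index 5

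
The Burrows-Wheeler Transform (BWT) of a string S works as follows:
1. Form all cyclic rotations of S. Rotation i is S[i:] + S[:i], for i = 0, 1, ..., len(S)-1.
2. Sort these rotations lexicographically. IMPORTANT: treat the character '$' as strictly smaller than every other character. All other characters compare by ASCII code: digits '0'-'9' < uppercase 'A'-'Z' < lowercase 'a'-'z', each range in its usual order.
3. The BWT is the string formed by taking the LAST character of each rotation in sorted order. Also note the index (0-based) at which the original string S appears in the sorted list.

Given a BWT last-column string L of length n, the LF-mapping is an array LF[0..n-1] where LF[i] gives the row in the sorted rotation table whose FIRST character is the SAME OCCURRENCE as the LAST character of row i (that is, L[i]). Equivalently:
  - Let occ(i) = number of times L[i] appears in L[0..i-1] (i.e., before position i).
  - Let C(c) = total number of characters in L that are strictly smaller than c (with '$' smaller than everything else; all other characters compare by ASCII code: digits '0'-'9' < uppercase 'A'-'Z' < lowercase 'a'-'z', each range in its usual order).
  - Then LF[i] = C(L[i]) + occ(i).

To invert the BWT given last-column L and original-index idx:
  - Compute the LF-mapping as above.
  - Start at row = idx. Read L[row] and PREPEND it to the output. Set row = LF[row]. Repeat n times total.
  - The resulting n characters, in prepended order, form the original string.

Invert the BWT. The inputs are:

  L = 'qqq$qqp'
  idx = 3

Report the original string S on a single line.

LF mapping: 2 3 4 0 5 6 1
Walk LF starting at row 3, prepending L[row]:
  step 1: row=3, L[3]='$', prepend. Next row=LF[3]=0
  step 2: row=0, L[0]='q', prepend. Next row=LF[0]=2
  step 3: row=2, L[2]='q', prepend. Next row=LF[2]=4
  step 4: row=4, L[4]='q', prepend. Next row=LF[4]=5
  step 5: row=5, L[5]='q', prepend. Next row=LF[5]=6
  step 6: row=6, L[6]='p', prepend. Next row=LF[6]=1
  step 7: row=1, L[1]='q', prepend. Next row=LF[1]=3
Reversed output: qpqqqq$

Answer: qpqqqq$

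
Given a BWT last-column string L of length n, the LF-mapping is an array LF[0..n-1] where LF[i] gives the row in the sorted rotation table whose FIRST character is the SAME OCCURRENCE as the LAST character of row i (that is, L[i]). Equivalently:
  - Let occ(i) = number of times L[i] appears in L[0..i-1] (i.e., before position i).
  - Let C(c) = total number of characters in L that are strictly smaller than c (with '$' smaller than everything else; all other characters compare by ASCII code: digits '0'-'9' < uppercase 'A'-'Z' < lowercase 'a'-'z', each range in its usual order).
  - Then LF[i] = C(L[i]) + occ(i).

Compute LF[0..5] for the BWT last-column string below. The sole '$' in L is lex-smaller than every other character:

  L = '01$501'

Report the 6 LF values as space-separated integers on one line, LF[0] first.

Answer: 1 3 0 5 2 4

Derivation:
Char counts: '$':1, '0':2, '1':2, '5':1
C (first-col start): C('$')=0, C('0')=1, C('1')=3, C('5')=5
L[0]='0': occ=0, LF[0]=C('0')+0=1+0=1
L[1]='1': occ=0, LF[1]=C('1')+0=3+0=3
L[2]='$': occ=0, LF[2]=C('$')+0=0+0=0
L[3]='5': occ=0, LF[3]=C('5')+0=5+0=5
L[4]='0': occ=1, LF[4]=C('0')+1=1+1=2
L[5]='1': occ=1, LF[5]=C('1')+1=3+1=4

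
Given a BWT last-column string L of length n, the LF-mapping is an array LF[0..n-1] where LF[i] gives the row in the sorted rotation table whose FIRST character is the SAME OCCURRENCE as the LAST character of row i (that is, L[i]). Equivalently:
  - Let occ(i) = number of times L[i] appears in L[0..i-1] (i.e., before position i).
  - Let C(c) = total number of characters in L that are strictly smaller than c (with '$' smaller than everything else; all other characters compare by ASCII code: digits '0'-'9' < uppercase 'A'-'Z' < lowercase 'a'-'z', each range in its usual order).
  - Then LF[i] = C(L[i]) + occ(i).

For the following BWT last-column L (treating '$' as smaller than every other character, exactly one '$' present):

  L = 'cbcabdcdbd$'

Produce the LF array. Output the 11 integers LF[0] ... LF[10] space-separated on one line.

Answer: 5 2 6 1 3 8 7 9 4 10 0

Derivation:
Char counts: '$':1, 'a':1, 'b':3, 'c':3, 'd':3
C (first-col start): C('$')=0, C('a')=1, C('b')=2, C('c')=5, C('d')=8
L[0]='c': occ=0, LF[0]=C('c')+0=5+0=5
L[1]='b': occ=0, LF[1]=C('b')+0=2+0=2
L[2]='c': occ=1, LF[2]=C('c')+1=5+1=6
L[3]='a': occ=0, LF[3]=C('a')+0=1+0=1
L[4]='b': occ=1, LF[4]=C('b')+1=2+1=3
L[5]='d': occ=0, LF[5]=C('d')+0=8+0=8
L[6]='c': occ=2, LF[6]=C('c')+2=5+2=7
L[7]='d': occ=1, LF[7]=C('d')+1=8+1=9
L[8]='b': occ=2, LF[8]=C('b')+2=2+2=4
L[9]='d': occ=2, LF[9]=C('d')+2=8+2=10
L[10]='$': occ=0, LF[10]=C('$')+0=0+0=0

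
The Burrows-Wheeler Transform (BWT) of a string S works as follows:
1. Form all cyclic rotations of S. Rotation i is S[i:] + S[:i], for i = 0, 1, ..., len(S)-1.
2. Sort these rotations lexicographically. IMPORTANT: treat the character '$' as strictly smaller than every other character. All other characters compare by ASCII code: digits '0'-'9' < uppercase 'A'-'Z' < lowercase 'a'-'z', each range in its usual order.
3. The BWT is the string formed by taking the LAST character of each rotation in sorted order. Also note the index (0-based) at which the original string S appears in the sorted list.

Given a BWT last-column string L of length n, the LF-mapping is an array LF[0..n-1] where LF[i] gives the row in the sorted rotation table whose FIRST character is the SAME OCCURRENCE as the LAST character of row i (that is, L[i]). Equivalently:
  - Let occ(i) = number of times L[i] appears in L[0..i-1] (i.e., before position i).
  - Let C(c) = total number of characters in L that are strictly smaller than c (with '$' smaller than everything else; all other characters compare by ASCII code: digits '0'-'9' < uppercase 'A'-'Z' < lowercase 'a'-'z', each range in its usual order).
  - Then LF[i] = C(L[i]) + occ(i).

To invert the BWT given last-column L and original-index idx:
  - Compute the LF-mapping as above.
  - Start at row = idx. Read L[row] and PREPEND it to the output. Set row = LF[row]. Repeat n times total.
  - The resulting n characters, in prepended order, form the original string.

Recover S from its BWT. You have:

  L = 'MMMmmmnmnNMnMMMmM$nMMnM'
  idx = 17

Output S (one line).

Answer: mmMNMnMmMmMMnMnnnMmMMM$

Derivation:
LF mapping: 1 2 3 13 14 15 18 16 19 12 4 20 5 6 7 17 8 0 21 9 10 22 11
Walk LF starting at row 17, prepending L[row]:
  step 1: row=17, L[17]='$', prepend. Next row=LF[17]=0
  step 2: row=0, L[0]='M', prepend. Next row=LF[0]=1
  step 3: row=1, L[1]='M', prepend. Next row=LF[1]=2
  step 4: row=2, L[2]='M', prepend. Next row=LF[2]=3
  step 5: row=3, L[3]='m', prepend. Next row=LF[3]=13
  step 6: row=13, L[13]='M', prepend. Next row=LF[13]=6
  step 7: row=6, L[6]='n', prepend. Next row=LF[6]=18
  step 8: row=18, L[18]='n', prepend. Next row=LF[18]=21
  step 9: row=21, L[21]='n', prepend. Next row=LF[21]=22
  step 10: row=22, L[22]='M', prepend. Next row=LF[22]=11
  step 11: row=11, L[11]='n', prepend. Next row=LF[11]=20
  step 12: row=20, L[20]='M', prepend. Next row=LF[20]=10
  step 13: row=10, L[10]='M', prepend. Next row=LF[10]=4
  step 14: row=4, L[4]='m', prepend. Next row=LF[4]=14
  step 15: row=14, L[14]='M', prepend. Next row=LF[14]=7
  step 16: row=7, L[7]='m', prepend. Next row=LF[7]=16
  step 17: row=16, L[16]='M', prepend. Next row=LF[16]=8
  step 18: row=8, L[8]='n', prepend. Next row=LF[8]=19
  step 19: row=19, L[19]='M', prepend. Next row=LF[19]=9
  step 20: row=9, L[9]='N', prepend. Next row=LF[9]=12
  step 21: row=12, L[12]='M', prepend. Next row=LF[12]=5
  step 22: row=5, L[5]='m', prepend. Next row=LF[5]=15
  step 23: row=15, L[15]='m', prepend. Next row=LF[15]=17
Reversed output: mmMNMnMmMmMMnMnnnMmMMM$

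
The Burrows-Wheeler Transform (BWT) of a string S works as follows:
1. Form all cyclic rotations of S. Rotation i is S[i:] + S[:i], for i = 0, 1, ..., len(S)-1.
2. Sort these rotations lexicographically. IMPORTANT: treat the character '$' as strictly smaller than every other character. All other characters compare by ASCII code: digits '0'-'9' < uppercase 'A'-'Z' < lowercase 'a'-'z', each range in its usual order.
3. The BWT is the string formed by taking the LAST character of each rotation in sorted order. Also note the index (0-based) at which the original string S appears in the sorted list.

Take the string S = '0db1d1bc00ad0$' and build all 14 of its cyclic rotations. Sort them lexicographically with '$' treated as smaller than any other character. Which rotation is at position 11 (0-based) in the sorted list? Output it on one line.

All 14 rotations (rotation i = S[i:]+S[:i]):
  rot[0] = 0db1d1bc00ad0$
  rot[1] = db1d1bc00ad0$0
  rot[2] = b1d1bc00ad0$0d
  rot[3] = 1d1bc00ad0$0db
  rot[4] = d1bc00ad0$0db1
  rot[5] = 1bc00ad0$0db1d
  rot[6] = bc00ad0$0db1d1
  rot[7] = c00ad0$0db1d1b
  rot[8] = 00ad0$0db1d1bc
  rot[9] = 0ad0$0db1d1bc0
  rot[10] = ad0$0db1d1bc00
  rot[11] = d0$0db1d1bc00a
  rot[12] = 0$0db1d1bc00ad
  rot[13] = $0db1d1bc00ad0
Sorted (with $ < everything):
  sorted[0] = $0db1d1bc00ad0
  sorted[1] = 0$0db1d1bc00ad
  sorted[2] = 00ad0$0db1d1bc
  sorted[3] = 0ad0$0db1d1bc0
  sorted[4] = 0db1d1bc00ad0$
  sorted[5] = 1bc00ad0$0db1d
  sorted[6] = 1d1bc00ad0$0db
  sorted[7] = ad0$0db1d1bc00
  sorted[8] = b1d1bc00ad0$0d
  sorted[9] = bc00ad0$0db1d1
  sorted[10] = c00ad0$0db1d1b
  sorted[11] = d0$0db1d1bc00a
  sorted[12] = d1bc00ad0$0db1
  sorted[13] = db1d1bc00ad0$0
sorted[11] = d0$0db1d1bc00a

Answer: d0$0db1d1bc00a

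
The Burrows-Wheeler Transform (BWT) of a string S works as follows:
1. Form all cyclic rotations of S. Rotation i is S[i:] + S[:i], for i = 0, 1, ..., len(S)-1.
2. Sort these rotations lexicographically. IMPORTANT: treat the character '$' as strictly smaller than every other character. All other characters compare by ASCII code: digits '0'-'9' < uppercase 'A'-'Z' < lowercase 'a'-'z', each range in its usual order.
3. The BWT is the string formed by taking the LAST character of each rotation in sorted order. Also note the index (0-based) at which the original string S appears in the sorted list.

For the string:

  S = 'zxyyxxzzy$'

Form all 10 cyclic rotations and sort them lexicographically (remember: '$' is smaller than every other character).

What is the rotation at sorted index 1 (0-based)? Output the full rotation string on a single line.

All 10 rotations (rotation i = S[i:]+S[:i]):
  rot[0] = zxyyxxzzy$
  rot[1] = xyyxxzzy$z
  rot[2] = yyxxzzy$zx
  rot[3] = yxxzzy$zxy
  rot[4] = xxzzy$zxyy
  rot[5] = xzzy$zxyyx
  rot[6] = zzy$zxyyxx
  rot[7] = zy$zxyyxxz
  rot[8] = y$zxyyxxzz
  rot[9] = $zxyyxxzzy
Sorted (with $ < everything):
  sorted[0] = $zxyyxxzzy
  sorted[1] = xxzzy$zxyy
  sorted[2] = xyyxxzzy$z
  sorted[3] = xzzy$zxyyx
  sorted[4] = y$zxyyxxzz
  sorted[5] = yxxzzy$zxy
  sorted[6] = yyxxzzy$zx
  sorted[7] = zxyyxxzzy$
  sorted[8] = zy$zxyyxxz
  sorted[9] = zzy$zxyyxx
sorted[1] = xxzzy$zxyy

Answer: xxzzy$zxyy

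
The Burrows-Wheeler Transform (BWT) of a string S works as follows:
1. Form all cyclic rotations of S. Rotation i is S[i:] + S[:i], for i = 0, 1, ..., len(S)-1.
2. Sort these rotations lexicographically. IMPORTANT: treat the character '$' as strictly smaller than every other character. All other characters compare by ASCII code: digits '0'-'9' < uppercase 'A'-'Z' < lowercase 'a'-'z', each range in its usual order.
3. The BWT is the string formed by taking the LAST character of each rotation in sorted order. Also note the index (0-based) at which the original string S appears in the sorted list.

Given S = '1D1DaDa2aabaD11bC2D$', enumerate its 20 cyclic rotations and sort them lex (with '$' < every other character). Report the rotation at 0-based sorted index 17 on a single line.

Answer: abaD11bC2D$1D1DaDa2a

Derivation:
All 20 rotations (rotation i = S[i:]+S[:i]):
  rot[0] = 1D1DaDa2aabaD11bC2D$
  rot[1] = D1DaDa2aabaD11bC2D$1
  rot[2] = 1DaDa2aabaD11bC2D$1D
  rot[3] = DaDa2aabaD11bC2D$1D1
  rot[4] = aDa2aabaD11bC2D$1D1D
  rot[5] = Da2aabaD11bC2D$1D1Da
  rot[6] = a2aabaD11bC2D$1D1DaD
  rot[7] = 2aabaD11bC2D$1D1DaDa
  rot[8] = aabaD11bC2D$1D1DaDa2
  rot[9] = abaD11bC2D$1D1DaDa2a
  rot[10] = baD11bC2D$1D1DaDa2aa
  rot[11] = aD11bC2D$1D1DaDa2aab
  rot[12] = D11bC2D$1D1DaDa2aaba
  rot[13] = 11bC2D$1D1DaDa2aabaD
  rot[14] = 1bC2D$1D1DaDa2aabaD1
  rot[15] = bC2D$1D1DaDa2aabaD11
  rot[16] = C2D$1D1DaDa2aabaD11b
  rot[17] = 2D$1D1DaDa2aabaD11bC
  rot[18] = D$1D1DaDa2aabaD11bC2
  rot[19] = $1D1DaDa2aabaD11bC2D
Sorted (with $ < everything):
  sorted[0] = $1D1DaDa2aabaD11bC2D
  sorted[1] = 11bC2D$1D1DaDa2aabaD
  sorted[2] = 1D1DaDa2aabaD11bC2D$
  sorted[3] = 1DaDa2aabaD11bC2D$1D
  sorted[4] = 1bC2D$1D1DaDa2aabaD1
  sorted[5] = 2D$1D1DaDa2aabaD11bC
  sorted[6] = 2aabaD11bC2D$1D1DaDa
  sorted[7] = C2D$1D1DaDa2aabaD11b
  sorted[8] = D$1D1DaDa2aabaD11bC2
  sorted[9] = D11bC2D$1D1DaDa2aaba
  sorted[10] = D1DaDa2aabaD11bC2D$1
  sorted[11] = Da2aabaD11bC2D$1D1Da
  sorted[12] = DaDa2aabaD11bC2D$1D1
  sorted[13] = a2aabaD11bC2D$1D1DaD
  sorted[14] = aD11bC2D$1D1DaDa2aab
  sorted[15] = aDa2aabaD11bC2D$1D1D
  sorted[16] = aabaD11bC2D$1D1DaDa2
  sorted[17] = abaD11bC2D$1D1DaDa2a
  sorted[18] = bC2D$1D1DaDa2aabaD11
  sorted[19] = baD11bC2D$1D1DaDa2aa
sorted[17] = abaD11bC2D$1D1DaDa2a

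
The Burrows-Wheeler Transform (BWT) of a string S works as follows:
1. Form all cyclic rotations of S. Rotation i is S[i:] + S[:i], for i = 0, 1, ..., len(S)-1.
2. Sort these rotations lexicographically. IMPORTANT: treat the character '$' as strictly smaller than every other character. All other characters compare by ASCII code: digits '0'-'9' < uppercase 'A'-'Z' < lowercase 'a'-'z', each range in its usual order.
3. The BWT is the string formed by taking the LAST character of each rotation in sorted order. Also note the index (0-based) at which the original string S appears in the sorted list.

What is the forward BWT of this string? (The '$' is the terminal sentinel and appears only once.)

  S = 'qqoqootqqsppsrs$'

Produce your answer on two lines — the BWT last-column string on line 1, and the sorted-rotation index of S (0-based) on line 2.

Answer: sqqospoq$tqsrqpo
8

Derivation:
All 16 rotations (rotation i = S[i:]+S[:i]):
  rot[0] = qqoqootqqsppsrs$
  rot[1] = qoqootqqsppsrs$q
  rot[2] = oqootqqsppsrs$qq
  rot[3] = qootqqsppsrs$qqo
  rot[4] = ootqqsppsrs$qqoq
  rot[5] = otqqsppsrs$qqoqo
  rot[6] = tqqsppsrs$qqoqoo
  rot[7] = qqsppsrs$qqoqoot
  rot[8] = qsppsrs$qqoqootq
  rot[9] = sppsrs$qqoqootqq
  rot[10] = ppsrs$qqoqootqqs
  rot[11] = psrs$qqoqootqqsp
  rot[12] = srs$qqoqootqqspp
  rot[13] = rs$qqoqootqqspps
  rot[14] = s$qqoqootqqsppsr
  rot[15] = $qqoqootqqsppsrs
Sorted (with $ < everything):
  sorted[0] = $qqoqootqqsppsrs  (last char: 's')
  sorted[1] = ootqqsppsrs$qqoq  (last char: 'q')
  sorted[2] = oqootqqsppsrs$qq  (last char: 'q')
  sorted[3] = otqqsppsrs$qqoqo  (last char: 'o')
  sorted[4] = ppsrs$qqoqootqqs  (last char: 's')
  sorted[5] = psrs$qqoqootqqsp  (last char: 'p')
  sorted[6] = qootqqsppsrs$qqo  (last char: 'o')
  sorted[7] = qoqootqqsppsrs$q  (last char: 'q')
  sorted[8] = qqoqootqqsppsrs$  (last char: '$')
  sorted[9] = qqsppsrs$qqoqoot  (last char: 't')
  sorted[10] = qsppsrs$qqoqootq  (last char: 'q')
  sorted[11] = rs$qqoqootqqspps  (last char: 's')
  sorted[12] = s$qqoqootqqsppsr  (last char: 'r')
  sorted[13] = sppsrs$qqoqootqq  (last char: 'q')
  sorted[14] = srs$qqoqootqqspp  (last char: 'p')
  sorted[15] = tqqsppsrs$qqoqoo  (last char: 'o')
Last column: sqqospoq$tqsrqpo
Original string S is at sorted index 8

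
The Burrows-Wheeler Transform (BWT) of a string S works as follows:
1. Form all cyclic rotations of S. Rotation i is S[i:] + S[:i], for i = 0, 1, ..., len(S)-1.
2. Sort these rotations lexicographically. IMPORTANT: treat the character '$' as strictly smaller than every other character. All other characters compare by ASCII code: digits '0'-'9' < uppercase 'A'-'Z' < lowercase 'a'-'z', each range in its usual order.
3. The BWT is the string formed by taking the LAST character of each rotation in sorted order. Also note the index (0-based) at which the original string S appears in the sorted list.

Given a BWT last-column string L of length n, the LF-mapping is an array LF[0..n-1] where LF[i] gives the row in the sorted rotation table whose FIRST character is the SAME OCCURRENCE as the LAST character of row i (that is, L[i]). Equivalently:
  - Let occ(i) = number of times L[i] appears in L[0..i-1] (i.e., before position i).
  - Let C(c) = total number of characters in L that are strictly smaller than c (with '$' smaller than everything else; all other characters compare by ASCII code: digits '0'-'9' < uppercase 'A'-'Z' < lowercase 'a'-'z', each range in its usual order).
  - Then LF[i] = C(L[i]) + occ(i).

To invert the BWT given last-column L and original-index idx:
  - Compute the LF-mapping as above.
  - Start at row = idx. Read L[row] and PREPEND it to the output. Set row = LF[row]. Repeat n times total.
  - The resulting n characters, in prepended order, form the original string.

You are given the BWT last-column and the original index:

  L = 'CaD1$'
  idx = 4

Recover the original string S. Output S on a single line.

LF mapping: 2 4 3 1 0
Walk LF starting at row 4, prepending L[row]:
  step 1: row=4, L[4]='$', prepend. Next row=LF[4]=0
  step 2: row=0, L[0]='C', prepend. Next row=LF[0]=2
  step 3: row=2, L[2]='D', prepend. Next row=LF[2]=3
  step 4: row=3, L[3]='1', prepend. Next row=LF[3]=1
  step 5: row=1, L[1]='a', prepend. Next row=LF[1]=4
Reversed output: a1DC$

Answer: a1DC$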